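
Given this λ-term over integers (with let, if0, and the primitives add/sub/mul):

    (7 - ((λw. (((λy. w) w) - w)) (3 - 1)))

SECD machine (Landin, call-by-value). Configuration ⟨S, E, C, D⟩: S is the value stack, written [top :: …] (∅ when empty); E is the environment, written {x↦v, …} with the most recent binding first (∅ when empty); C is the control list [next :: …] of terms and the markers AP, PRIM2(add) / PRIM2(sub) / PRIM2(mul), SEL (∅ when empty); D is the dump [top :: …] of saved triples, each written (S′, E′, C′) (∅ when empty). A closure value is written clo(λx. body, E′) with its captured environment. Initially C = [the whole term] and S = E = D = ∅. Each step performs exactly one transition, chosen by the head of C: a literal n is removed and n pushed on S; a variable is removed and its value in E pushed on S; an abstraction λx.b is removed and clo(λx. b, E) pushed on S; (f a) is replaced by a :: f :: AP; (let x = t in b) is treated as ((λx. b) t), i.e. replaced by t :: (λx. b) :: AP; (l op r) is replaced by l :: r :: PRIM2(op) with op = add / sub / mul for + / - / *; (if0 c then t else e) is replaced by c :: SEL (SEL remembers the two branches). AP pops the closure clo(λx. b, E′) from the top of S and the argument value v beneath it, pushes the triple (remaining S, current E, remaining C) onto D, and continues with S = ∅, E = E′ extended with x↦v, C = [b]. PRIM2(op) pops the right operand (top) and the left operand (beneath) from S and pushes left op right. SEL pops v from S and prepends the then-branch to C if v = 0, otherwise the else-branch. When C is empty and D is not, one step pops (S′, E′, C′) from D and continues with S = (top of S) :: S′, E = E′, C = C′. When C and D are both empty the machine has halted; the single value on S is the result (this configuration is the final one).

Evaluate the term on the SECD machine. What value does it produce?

t=0: <S=∅, E=∅, C=[(7 - ((λw. (((λy. w) w) - w)) (3 - 1)))], D=∅>
t=1: <S=∅, E=∅, C=[7 :: ((λw. (((λy. w) w) - w)) (3 - 1)) :: PRIM2(sub)], D=∅>
t=2: <S=[7], E=∅, C=[((λw. (((λy. w) w) - w)) (3 - 1)) :: PRIM2(sub)], D=∅>
t=3: <S=[7], E=∅, C=[(3 - 1) :: (λw. (((λy. w) w) - w)) :: AP :: PRIM2(sub)], D=∅>
t=4: <S=[7], E=∅, C=[3 :: 1 :: PRIM2(sub) :: (λw. (((λy. w) w) - w)) :: AP :: PRIM2(sub)], D=∅>
t=5: <S=[3 :: 7], E=∅, C=[1 :: PRIM2(sub) :: (λw. (((λy. w) w) - w)) :: AP :: PRIM2(sub)], D=∅>
t=6: <S=[1 :: 3 :: 7], E=∅, C=[PRIM2(sub) :: (λw. (((λy. w) w) - w)) :: AP :: PRIM2(sub)], D=∅>
t=7: <S=[2 :: 7], E=∅, C=[(λw. (((λy. w) w) - w)) :: AP :: PRIM2(sub)], D=∅>
t=8: <S=[clo(λw. (((λy. w) w) - w), ∅) :: 2 :: 7], E=∅, C=[AP :: PRIM2(sub)], D=∅>
t=9: <S=∅, E={w↦2}, C=[(((λy. w) w) - w)], D=[([7], ∅, [PRIM2(sub)])]>
t=10: <S=∅, E={w↦2}, C=[((λy. w) w) :: w :: PRIM2(sub)], D=[([7], ∅, [PRIM2(sub)])]>
t=11: <S=∅, E={w↦2}, C=[w :: (λy. w) :: AP :: w :: PRIM2(sub)], D=[([7], ∅, [PRIM2(sub)])]>
t=12: <S=[2], E={w↦2}, C=[(λy. w) :: AP :: w :: PRIM2(sub)], D=[([7], ∅, [PRIM2(sub)])]>
t=13: <S=[clo(λy. w, {w↦2}) :: 2], E={w↦2}, C=[AP :: w :: PRIM2(sub)], D=[([7], ∅, [PRIM2(sub)])]>
t=14: <S=∅, E={y↦2, w↦2}, C=[w], D=[(∅, {w↦2}, [w :: PRIM2(sub)]) :: ([7], ∅, [PRIM2(sub)])]>
t=15: <S=[2], E={y↦2, w↦2}, C=∅, D=[(∅, {w↦2}, [w :: PRIM2(sub)]) :: ([7], ∅, [PRIM2(sub)])]>
t=16: <S=[2], E={w↦2}, C=[w :: PRIM2(sub)], D=[([7], ∅, [PRIM2(sub)])]>
t=17: <S=[2 :: 2], E={w↦2}, C=[PRIM2(sub)], D=[([7], ∅, [PRIM2(sub)])]>
t=18: <S=[0], E={w↦2}, C=∅, D=[([7], ∅, [PRIM2(sub)])]>
t=19: <S=[0 :: 7], E=∅, C=[PRIM2(sub)], D=∅>
t=20: <S=[7], E=∅, C=∅, D=∅>
→ final value 7

Answer: 7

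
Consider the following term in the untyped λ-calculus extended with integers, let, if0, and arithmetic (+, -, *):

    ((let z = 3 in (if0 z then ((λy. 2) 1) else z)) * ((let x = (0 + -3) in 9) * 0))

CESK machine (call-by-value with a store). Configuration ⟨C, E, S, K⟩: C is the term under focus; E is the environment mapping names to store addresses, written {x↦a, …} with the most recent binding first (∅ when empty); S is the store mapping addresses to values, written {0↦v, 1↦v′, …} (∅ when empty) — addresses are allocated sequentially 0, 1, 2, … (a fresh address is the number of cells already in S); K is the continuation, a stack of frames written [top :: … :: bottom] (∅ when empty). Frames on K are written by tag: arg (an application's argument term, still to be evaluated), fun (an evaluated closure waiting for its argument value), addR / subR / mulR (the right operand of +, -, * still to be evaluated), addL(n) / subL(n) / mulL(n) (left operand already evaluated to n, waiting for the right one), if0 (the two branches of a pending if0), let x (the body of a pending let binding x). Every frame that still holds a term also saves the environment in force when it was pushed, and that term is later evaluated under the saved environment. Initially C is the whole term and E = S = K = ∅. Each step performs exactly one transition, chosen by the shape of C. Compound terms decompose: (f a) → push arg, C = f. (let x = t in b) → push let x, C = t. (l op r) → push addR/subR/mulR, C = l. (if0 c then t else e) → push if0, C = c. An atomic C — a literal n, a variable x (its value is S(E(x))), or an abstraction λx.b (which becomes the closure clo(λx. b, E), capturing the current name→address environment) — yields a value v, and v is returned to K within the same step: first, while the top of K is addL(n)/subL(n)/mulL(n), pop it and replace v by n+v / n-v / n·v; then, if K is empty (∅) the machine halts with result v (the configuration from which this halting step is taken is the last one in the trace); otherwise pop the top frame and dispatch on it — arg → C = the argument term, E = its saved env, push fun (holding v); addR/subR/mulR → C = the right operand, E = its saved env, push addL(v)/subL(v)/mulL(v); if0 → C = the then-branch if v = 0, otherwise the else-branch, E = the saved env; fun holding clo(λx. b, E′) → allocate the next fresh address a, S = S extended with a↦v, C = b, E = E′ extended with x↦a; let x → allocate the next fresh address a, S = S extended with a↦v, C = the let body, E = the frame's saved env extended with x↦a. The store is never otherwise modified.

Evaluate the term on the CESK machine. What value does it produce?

0. [C=((let z = 3 in (if0 z then ((λy. 2) 1) else z)) * ((let x = (0 + -3) in 9) * 0)) | E=∅ | S=∅ | K=∅]
1. [C=(let z = 3 in (if0 z then ((λy. 2) 1) else z)) | E=∅ | S=∅ | K=[mulR]]
2. [C=3 | E=∅ | S=∅ | K=[let z :: mulR]]
3. [C=(if0 z then ((λy. 2) 1) else z) | E={z↦0} | S={0↦3} | K=[mulR]]
4. [C=z | E={z↦0} | S={0↦3} | K=[if0 :: mulR]]
5. [C=z | E={z↦0} | S={0↦3} | K=[mulR]]
6. [C=((let x = (0 + -3) in 9) * 0) | E=∅ | S={0↦3} | K=[mulL(3)]]
7. [C=(let x = (0 + -3) in 9) | E=∅ | S={0↦3} | K=[mulR :: mulL(3)]]
8. [C=(0 + -3) | E=∅ | S={0↦3} | K=[let x :: mulR :: mulL(3)]]
9. [C=0 | E=∅ | S={0↦3} | K=[addR :: let x :: mulR :: mulL(3)]]
10. [C=-3 | E=∅ | S={0↦3} | K=[addL(0) :: let x :: mulR :: mulL(3)]]
11. [C=9 | E={x↦1} | S={0↦3, 1↦-3} | K=[mulR :: mulL(3)]]
12. [C=0 | E=∅ | S={0↦3, 1↦-3} | K=[mulL(9) :: mulL(3)]]
→ final value 0

Answer: 0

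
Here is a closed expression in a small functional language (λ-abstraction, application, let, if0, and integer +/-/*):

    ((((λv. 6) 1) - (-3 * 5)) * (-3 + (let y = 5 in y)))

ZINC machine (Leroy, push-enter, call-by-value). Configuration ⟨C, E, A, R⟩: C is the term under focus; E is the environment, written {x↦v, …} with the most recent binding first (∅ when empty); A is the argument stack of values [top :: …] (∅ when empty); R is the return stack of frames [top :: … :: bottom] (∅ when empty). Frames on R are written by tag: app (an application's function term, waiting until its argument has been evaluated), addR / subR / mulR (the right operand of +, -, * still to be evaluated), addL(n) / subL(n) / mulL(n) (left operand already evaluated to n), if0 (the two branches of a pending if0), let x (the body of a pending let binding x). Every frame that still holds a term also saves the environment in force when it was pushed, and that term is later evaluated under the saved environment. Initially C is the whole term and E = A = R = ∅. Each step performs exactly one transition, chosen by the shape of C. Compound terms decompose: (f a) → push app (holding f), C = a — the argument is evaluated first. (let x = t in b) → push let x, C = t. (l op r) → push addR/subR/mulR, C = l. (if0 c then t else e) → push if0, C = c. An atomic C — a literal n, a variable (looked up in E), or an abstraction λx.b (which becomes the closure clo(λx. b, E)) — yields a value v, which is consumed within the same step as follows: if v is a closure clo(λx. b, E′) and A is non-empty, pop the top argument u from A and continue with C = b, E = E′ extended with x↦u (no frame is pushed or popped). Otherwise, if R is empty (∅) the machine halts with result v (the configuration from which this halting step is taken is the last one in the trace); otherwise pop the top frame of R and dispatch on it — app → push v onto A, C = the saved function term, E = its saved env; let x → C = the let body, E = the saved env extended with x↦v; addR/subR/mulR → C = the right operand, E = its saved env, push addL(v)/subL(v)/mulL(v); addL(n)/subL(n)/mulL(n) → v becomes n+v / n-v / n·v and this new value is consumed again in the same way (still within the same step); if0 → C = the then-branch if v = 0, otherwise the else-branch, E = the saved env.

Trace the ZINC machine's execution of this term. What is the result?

t=0: [C=((((λv. 6) 1) - (-3 * 5)) * (-3 + (let y = 5 in y))) | E=∅ | A=∅ | R=∅]
t=1: [C=(((λv. 6) 1) - (-3 * 5)) | E=∅ | A=∅ | R=[mulR]]
t=2: [C=((λv. 6) 1) | E=∅ | A=∅ | R=[subR :: mulR]]
t=3: [C=1 | E=∅ | A=∅ | R=[app :: subR :: mulR]]
t=4: [C=(λv. 6) | E=∅ | A=[1] | R=[subR :: mulR]]
t=5: [C=6 | E={v↦1} | A=∅ | R=[subR :: mulR]]
t=6: [C=(-3 * 5) | E=∅ | A=∅ | R=[subL(6) :: mulR]]
t=7: [C=-3 | E=∅ | A=∅ | R=[mulR :: subL(6) :: mulR]]
t=8: [C=5 | E=∅ | A=∅ | R=[mulL(-3) :: subL(6) :: mulR]]
t=9: [C=(-3 + (let y = 5 in y)) | E=∅ | A=∅ | R=[mulL(21)]]
t=10: [C=-3 | E=∅ | A=∅ | R=[addR :: mulL(21)]]
t=11: [C=(let y = 5 in y) | E=∅ | A=∅ | R=[addL(-3) :: mulL(21)]]
t=12: [C=5 | E=∅ | A=∅ | R=[let y :: addL(-3) :: mulL(21)]]
t=13: [C=y | E={y↦5} | A=∅ | R=[addL(-3) :: mulL(21)]]
→ final value 42

Answer: 42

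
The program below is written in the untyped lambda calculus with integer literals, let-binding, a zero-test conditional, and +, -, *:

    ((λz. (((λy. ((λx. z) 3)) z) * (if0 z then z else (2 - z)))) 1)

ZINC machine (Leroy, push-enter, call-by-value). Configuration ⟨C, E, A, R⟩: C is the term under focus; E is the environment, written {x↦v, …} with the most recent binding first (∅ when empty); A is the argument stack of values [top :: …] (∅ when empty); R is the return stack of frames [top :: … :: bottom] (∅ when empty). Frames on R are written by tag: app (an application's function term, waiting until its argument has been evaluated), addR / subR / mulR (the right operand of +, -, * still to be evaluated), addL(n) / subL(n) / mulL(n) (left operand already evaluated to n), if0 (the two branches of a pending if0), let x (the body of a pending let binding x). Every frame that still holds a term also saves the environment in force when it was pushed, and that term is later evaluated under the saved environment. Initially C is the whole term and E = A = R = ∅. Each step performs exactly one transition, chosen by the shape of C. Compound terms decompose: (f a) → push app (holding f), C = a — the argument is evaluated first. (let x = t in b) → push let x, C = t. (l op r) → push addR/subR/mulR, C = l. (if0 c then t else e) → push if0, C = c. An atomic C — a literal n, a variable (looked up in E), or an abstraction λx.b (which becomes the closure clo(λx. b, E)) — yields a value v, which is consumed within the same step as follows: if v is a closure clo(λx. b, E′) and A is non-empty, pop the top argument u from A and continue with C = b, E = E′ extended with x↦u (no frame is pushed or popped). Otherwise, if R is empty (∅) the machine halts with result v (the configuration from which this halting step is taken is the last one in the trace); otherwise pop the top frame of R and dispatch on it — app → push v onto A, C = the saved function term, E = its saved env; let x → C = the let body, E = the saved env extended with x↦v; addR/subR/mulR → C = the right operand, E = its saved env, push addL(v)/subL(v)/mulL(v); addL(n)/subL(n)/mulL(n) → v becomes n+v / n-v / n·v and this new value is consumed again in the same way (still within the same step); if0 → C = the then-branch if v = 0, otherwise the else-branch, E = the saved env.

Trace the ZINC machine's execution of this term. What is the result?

t=0: [C=((λz. (((λy. ((λx. z) 3)) z) * (if0 z then z else (2 - z)))) 1) | E=∅ | A=∅ | R=∅]
t=1: [C=1 | E=∅ | A=∅ | R=[app]]
t=2: [C=(λz. (((λy. ((λx. z) 3)) z) * (if0 z then z else (2 - z)))) | E=∅ | A=[1] | R=∅]
t=3: [C=(((λy. ((λx. z) 3)) z) * (if0 z then z else (2 - z))) | E={z↦1} | A=∅ | R=∅]
t=4: [C=((λy. ((λx. z) 3)) z) | E={z↦1} | A=∅ | R=[mulR]]
t=5: [C=z | E={z↦1} | A=∅ | R=[app :: mulR]]
t=6: [C=(λy. ((λx. z) 3)) | E={z↦1} | A=[1] | R=[mulR]]
t=7: [C=((λx. z) 3) | E={y↦1, z↦1} | A=∅ | R=[mulR]]
t=8: [C=3 | E={y↦1, z↦1} | A=∅ | R=[app :: mulR]]
t=9: [C=(λx. z) | E={y↦1, z↦1} | A=[3] | R=[mulR]]
t=10: [C=z | E={x↦3, y↦1, z↦1} | A=∅ | R=[mulR]]
t=11: [C=(if0 z then z else (2 - z)) | E={z↦1} | A=∅ | R=[mulL(1)]]
t=12: [C=z | E={z↦1} | A=∅ | R=[if0 :: mulL(1)]]
t=13: [C=(2 - z) | E={z↦1} | A=∅ | R=[mulL(1)]]
t=14: [C=2 | E={z↦1} | A=∅ | R=[subR :: mulL(1)]]
t=15: [C=z | E={z↦1} | A=∅ | R=[subL(2) :: mulL(1)]]
→ final value 1

Answer: 1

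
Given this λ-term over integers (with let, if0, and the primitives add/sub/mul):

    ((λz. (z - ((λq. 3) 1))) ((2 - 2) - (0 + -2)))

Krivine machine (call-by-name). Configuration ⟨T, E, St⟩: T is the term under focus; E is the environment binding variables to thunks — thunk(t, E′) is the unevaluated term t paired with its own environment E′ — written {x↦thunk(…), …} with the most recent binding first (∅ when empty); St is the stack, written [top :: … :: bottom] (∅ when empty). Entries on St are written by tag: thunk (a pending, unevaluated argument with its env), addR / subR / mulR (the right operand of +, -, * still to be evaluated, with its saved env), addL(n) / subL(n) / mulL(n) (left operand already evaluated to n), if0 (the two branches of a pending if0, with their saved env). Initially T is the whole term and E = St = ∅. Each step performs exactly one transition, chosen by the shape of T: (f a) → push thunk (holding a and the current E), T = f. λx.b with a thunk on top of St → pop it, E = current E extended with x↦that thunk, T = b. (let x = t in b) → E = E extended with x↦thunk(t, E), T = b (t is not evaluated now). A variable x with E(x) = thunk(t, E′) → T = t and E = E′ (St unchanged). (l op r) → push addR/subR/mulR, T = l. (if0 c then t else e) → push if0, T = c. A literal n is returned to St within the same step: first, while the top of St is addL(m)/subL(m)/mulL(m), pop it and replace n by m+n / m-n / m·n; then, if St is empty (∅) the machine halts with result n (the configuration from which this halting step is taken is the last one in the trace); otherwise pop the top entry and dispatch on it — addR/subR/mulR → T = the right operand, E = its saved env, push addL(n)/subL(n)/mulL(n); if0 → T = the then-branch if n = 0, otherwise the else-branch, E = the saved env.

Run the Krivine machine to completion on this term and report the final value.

Answer: -1

Machine steps:
[0] ⟨T=((λz. (z - ((λq. 3) 1))) ((2 - 2) - (0 + -2))); E=∅; St=∅⟩
[1] ⟨T=(λz. (z - ((λq. 3) 1))); E=∅; St=[thunk]⟩
[2] ⟨T=(z - ((λq. 3) 1)); E={z↦thunk(((2 - 2) - (0 + -2)), ∅)}; St=∅⟩
[3] ⟨T=z; E={z↦thunk(((2 - 2) - (0 + -2)), ∅)}; St=[subR]⟩
[4] ⟨T=((2 - 2) - (0 + -2)); E=∅; St=[subR]⟩
[5] ⟨T=(2 - 2); E=∅; St=[subR :: subR]⟩
[6] ⟨T=2; E=∅; St=[subR :: subR :: subR]⟩
[7] ⟨T=2; E=∅; St=[subL(2) :: subR :: subR]⟩
[8] ⟨T=(0 + -2); E=∅; St=[subL(0) :: subR]⟩
[9] ⟨T=0; E=∅; St=[addR :: subL(0) :: subR]⟩
[10] ⟨T=-2; E=∅; St=[addL(0) :: subL(0) :: subR]⟩
[11] ⟨T=((λq. 3) 1); E={z↦thunk(((2 - 2) - (0 + -2)), ∅)}; St=[subL(2)]⟩
[12] ⟨T=(λq. 3); E={z↦thunk(((2 - 2) - (0 + -2)), ∅)}; St=[thunk :: subL(2)]⟩
[13] ⟨T=3; E={q↦thunk(1, {z↦thunk(((2 - 2) - (0 + -2)), ∅)}), z↦thunk(((2 - 2) - (0 + -2)), ∅)}; St=[subL(2)]⟩
→ final value -1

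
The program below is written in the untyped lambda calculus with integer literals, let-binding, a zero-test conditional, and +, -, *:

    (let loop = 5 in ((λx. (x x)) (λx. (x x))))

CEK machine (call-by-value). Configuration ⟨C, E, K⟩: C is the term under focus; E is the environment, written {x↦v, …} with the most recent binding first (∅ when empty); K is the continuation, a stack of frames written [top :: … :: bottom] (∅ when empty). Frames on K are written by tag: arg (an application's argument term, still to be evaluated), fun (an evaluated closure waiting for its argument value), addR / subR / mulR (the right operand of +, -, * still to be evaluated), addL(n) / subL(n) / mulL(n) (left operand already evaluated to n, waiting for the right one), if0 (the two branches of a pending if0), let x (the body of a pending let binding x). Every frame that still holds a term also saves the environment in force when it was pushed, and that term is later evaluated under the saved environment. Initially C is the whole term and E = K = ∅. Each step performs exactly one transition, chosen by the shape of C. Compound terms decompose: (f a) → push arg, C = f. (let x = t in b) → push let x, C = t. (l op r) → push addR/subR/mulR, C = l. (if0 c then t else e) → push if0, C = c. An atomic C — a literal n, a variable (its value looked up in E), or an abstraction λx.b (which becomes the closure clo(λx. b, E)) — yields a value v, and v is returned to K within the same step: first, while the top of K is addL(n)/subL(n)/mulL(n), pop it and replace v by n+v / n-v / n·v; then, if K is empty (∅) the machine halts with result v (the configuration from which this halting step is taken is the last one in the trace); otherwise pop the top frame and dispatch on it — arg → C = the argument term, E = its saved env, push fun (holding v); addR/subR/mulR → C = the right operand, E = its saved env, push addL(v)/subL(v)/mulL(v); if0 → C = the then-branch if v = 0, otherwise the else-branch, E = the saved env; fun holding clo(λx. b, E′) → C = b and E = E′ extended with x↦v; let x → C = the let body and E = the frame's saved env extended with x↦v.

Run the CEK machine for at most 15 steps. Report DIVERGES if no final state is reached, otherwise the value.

step 0: <C=(let loop = 5 in ((λx. (x x)) (λx. (x x)))), E=∅, K=∅>
step 1: <C=5, E=∅, K=[let loop]>
step 2: <C=((λx. (x x)) (λx. (x x))), E={loop↦5}, K=∅>
step 3: <C=(λx. (x x)), E={loop↦5}, K=[arg]>
step 4: <C=(λx. (x x)), E={loop↦5}, K=[fun]>
step 5: <C=(x x), E={x↦clo(λx. (x x), {loop↦5}), loop↦5}, K=∅>
step 6: <C=x, E={x↦clo(λx. (x x), {loop↦5}), loop↦5}, K=[arg]>
step 7: <C=x, E={x↦clo(λx. (x x), {loop↦5}), loop↦5}, K=[fun]>
… configuration repeats with period 3 (steps 5–7 recur indefinitely) …

Answer: DIVERGES (no final state within 15 steps)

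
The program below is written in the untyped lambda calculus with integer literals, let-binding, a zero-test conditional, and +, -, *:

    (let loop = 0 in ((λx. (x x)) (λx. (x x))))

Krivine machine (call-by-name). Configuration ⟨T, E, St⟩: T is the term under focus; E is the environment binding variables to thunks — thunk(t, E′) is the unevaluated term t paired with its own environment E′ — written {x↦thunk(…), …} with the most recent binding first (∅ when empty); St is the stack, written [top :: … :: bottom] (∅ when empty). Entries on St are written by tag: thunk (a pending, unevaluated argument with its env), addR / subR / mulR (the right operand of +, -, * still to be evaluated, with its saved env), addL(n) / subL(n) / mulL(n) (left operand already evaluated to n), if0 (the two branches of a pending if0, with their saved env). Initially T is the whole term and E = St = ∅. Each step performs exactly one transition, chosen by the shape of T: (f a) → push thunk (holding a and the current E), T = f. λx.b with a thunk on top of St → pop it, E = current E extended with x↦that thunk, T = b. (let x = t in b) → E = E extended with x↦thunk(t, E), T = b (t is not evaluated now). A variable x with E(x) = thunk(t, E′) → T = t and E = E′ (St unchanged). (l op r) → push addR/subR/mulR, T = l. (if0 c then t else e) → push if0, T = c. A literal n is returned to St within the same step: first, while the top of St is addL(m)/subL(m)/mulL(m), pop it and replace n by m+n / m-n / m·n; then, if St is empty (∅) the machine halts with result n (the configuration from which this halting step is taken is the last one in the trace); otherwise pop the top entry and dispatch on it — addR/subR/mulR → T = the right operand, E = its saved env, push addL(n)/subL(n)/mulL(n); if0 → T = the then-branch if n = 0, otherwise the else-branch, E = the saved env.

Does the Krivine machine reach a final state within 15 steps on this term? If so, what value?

Answer: DIVERGES (no final state within 15 steps)

Derivation:
step 0: <T=(let loop = 0 in ((λx. (x x)) (λx. (x x)))), E=∅, St=∅>
step 1: <T=((λx. (x x)) (λx. (x x))), E={loop↦thunk(0, ∅)}, St=∅>
step 2: <T=(λx. (x x)), E={loop↦thunk(0, ∅)}, St=[thunk]>
step 3: <T=(x x), E={x↦thunk((λx. (x x)), {loop↦thunk(0, ∅)}), loop↦thunk(0, ∅)}, St=∅>
step 4: <T=x, E={x↦thunk((λx. (x x)), {loop↦thunk(0, ∅)}), loop↦thunk(0, ∅)}, St=[thunk]>
step 5: <T=(λx. (x x)), E={loop↦thunk(0, ∅)}, St=[thunk]>
step 6: <T=(x x), E={x↦thunk(x, {x↦thunk((λx. (x x)), {loop↦thunk(0, ∅)}), loop↦thunk(0, ∅)}), loop↦thunk(0, ∅)}, St=∅>
step 7: <T=x, E={x↦thunk(x, {x↦thunk((λx. (x x)), {loop↦thunk(0, ∅)}), loop↦thunk(0, ∅)}), loop↦thunk(0, ∅)}, St=[thunk]>
step 8: <T=x, E={x↦thunk((λx. (x x)), {loop↦thunk(0, ∅)}), loop↦thunk(0, ∅)}, St=[thunk]>
step 9: <T=(λx. (x x)), E={loop↦thunk(0, ∅)}, St=[thunk]>
step 10: <T=(x x), E={x↦thunk(x, {x↦thunk(x, {x↦thunk((λx. (x x)), {loop↦thunk(0, ∅)}), loop↦thunk(0, ∅)}), loop↦thunk(0, ∅)}), loop↦thunk(0, ∅)}, St=∅>
step 11: <T=x, E={x↦thunk(x, {x↦thunk(x, {x↦thunk((λx. (x x)), {loop↦thunk(0, ∅)}), loop↦thunk(0, ∅)}), loop↦thunk(0, ∅)}), loop↦thunk(0, ∅)}, St=[thunk]>
step 12: <T=x, E={x↦thunk(x, {x↦thunk((λx. (x x)), {loop↦thunk(0, ∅)}), loop↦thunk(0, ∅)}), loop↦thunk(0, ∅)}, St=[thunk]>
step 13: <T=x, E={x↦thunk((λx. (x x)), {loop↦thunk(0, ∅)}), loop↦thunk(0, ∅)}, St=[thunk]>
step 14: <T=(λx. (x x)), E={loop↦thunk(0, ∅)}, St=[thunk]>
step 15: <T=(x x), E={x↦thunk(x, {x↦thunk(x, {x↦thunk(x, {x↦thunk((λx. (x x)), {loop↦thunk(0, ∅)}), loop↦thunk(0, ∅)}), loop↦thunk(0, ∅)}), loop↦thunk(0, ∅)}), loop↦thunk(0, ∅)}, St=∅>
→ 15 transitions taken and the configuration is still not final: no result within 15 steps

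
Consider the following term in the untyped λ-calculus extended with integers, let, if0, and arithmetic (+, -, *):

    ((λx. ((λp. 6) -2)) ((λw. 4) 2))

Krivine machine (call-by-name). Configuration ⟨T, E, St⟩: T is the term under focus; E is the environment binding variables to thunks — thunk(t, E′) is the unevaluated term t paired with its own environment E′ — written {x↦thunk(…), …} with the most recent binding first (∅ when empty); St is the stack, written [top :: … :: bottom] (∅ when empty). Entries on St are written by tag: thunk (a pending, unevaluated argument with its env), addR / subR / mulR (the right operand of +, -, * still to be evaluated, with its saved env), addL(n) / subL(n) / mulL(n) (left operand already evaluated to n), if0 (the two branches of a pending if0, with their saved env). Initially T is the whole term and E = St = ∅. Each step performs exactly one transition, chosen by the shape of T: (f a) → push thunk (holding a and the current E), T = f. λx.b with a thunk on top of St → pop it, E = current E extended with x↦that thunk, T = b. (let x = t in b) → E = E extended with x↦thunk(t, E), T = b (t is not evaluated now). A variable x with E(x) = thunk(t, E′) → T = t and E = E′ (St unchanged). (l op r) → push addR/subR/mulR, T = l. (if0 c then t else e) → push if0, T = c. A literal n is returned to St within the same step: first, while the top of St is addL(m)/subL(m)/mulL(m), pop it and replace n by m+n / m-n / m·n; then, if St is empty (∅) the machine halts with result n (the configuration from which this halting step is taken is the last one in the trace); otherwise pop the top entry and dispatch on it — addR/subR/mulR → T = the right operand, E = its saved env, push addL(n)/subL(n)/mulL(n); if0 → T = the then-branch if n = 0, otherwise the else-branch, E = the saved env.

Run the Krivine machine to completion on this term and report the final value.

0. ⟨T=((λx. ((λp. 6) -2)) ((λw. 4) 2)); E=∅; St=∅⟩
1. ⟨T=(λx. ((λp. 6) -2)); E=∅; St=[thunk]⟩
2. ⟨T=((λp. 6) -2); E={x↦thunk(((λw. 4) 2), ∅)}; St=∅⟩
3. ⟨T=(λp. 6); E={x↦thunk(((λw. 4) 2), ∅)}; St=[thunk]⟩
4. ⟨T=6; E={p↦thunk(-2, {x↦thunk(((λw. 4) 2), ∅)}), x↦thunk(((λw. 4) 2), ∅)}; St=∅⟩
→ final value 6

Answer: 6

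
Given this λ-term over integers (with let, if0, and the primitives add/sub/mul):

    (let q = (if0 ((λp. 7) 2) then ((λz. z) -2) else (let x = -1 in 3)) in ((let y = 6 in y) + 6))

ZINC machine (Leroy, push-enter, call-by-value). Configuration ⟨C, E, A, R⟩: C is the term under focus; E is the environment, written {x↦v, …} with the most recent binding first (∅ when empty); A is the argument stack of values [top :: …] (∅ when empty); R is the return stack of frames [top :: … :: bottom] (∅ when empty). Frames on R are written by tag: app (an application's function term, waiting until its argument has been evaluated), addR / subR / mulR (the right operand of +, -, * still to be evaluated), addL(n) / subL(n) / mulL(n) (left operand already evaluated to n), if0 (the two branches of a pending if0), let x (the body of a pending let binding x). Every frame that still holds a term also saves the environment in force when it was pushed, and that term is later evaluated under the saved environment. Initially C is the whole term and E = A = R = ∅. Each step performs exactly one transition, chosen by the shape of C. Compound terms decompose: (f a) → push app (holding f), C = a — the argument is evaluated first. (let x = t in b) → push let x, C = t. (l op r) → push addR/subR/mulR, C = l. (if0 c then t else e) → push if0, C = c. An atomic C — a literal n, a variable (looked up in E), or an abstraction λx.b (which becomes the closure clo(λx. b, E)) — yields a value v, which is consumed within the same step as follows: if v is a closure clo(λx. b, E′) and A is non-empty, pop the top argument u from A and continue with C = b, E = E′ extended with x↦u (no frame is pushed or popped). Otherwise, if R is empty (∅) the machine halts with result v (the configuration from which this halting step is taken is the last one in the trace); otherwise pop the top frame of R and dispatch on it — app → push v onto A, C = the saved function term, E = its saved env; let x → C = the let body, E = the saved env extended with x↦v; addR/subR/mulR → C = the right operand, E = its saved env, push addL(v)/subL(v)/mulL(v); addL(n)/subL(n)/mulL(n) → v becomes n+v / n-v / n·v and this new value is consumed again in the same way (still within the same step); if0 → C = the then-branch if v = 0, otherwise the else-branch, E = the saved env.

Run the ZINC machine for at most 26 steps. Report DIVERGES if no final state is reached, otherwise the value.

step 0: [C=(let q = (if0 ((λp. 7) 2) then ((λz. z) -2) else (let x = -1 in 3)) in ((let y = 6 in y) + 6)) | E=∅ | A=∅ | R=∅]
step 1: [C=(if0 ((λp. 7) 2) then ((λz. z) -2) else (let x = -1 in 3)) | E=∅ | A=∅ | R=[let q]]
step 2: [C=((λp. 7) 2) | E=∅ | A=∅ | R=[if0 :: let q]]
step 3: [C=2 | E=∅ | A=∅ | R=[app :: if0 :: let q]]
step 4: [C=(λp. 7) | E=∅ | A=[2] | R=[if0 :: let q]]
step 5: [C=7 | E={p↦2} | A=∅ | R=[if0 :: let q]]
step 6: [C=(let x = -1 in 3) | E=∅ | A=∅ | R=[let q]]
step 7: [C=-1 | E=∅ | A=∅ | R=[let x :: let q]]
step 8: [C=3 | E={x↦-1} | A=∅ | R=[let q]]
step 9: [C=((let y = 6 in y) + 6) | E={q↦3} | A=∅ | R=∅]
step 10: [C=(let y = 6 in y) | E={q↦3} | A=∅ | R=[addR]]
step 11: [C=6 | E={q↦3} | A=∅ | R=[let y :: addR]]
step 12: [C=y | E={y↦6, q↦3} | A=∅ | R=[addR]]
step 13: [C=6 | E={q↦3} | A=∅ | R=[addL(6)]]
→ final value 12

Answer: 12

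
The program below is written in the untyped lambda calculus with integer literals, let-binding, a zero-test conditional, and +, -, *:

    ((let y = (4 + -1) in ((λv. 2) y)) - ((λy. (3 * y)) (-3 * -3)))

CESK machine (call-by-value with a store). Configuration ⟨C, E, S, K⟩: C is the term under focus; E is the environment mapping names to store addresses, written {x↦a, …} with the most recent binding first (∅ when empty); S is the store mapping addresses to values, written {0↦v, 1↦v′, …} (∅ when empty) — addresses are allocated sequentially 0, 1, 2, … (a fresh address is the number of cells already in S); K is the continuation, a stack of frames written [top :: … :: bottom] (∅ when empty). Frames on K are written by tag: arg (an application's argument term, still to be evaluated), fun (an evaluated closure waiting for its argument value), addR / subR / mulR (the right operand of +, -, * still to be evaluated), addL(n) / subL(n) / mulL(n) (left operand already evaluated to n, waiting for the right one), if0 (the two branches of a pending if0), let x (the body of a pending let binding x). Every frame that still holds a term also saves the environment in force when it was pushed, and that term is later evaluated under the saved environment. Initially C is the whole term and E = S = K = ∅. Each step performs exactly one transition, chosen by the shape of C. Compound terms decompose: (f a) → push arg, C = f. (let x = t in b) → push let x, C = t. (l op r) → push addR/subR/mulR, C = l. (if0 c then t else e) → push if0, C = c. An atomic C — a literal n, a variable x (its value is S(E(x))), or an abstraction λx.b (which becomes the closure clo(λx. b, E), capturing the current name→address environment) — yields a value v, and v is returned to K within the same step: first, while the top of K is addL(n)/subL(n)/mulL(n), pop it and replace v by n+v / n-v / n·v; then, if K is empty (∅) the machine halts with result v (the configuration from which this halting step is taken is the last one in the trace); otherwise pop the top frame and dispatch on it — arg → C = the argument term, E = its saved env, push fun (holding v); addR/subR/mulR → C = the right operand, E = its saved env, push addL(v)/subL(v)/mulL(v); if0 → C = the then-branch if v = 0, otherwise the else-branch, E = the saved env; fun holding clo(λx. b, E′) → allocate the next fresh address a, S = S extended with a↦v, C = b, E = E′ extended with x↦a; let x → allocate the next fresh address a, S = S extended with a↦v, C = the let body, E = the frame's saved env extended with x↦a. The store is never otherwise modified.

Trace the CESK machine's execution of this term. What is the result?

Answer: -25

Derivation:
t=0: [C=((let y = (4 + -1) in ((λv. 2) y)) - ((λy. (3 * y)) (-3 * -3))) | E=∅ | S=∅ | K=∅]
t=1: [C=(let y = (4 + -1) in ((λv. 2) y)) | E=∅ | S=∅ | K=[subR]]
t=2: [C=(4 + -1) | E=∅ | S=∅ | K=[let y :: subR]]
t=3: [C=4 | E=∅ | S=∅ | K=[addR :: let y :: subR]]
t=4: [C=-1 | E=∅ | S=∅ | K=[addL(4) :: let y :: subR]]
t=5: [C=((λv. 2) y) | E={y↦0} | S={0↦3} | K=[subR]]
t=6: [C=(λv. 2) | E={y↦0} | S={0↦3} | K=[arg :: subR]]
t=7: [C=y | E={y↦0} | S={0↦3} | K=[fun :: subR]]
t=8: [C=2 | E={v↦1, y↦0} | S={0↦3, 1↦3} | K=[subR]]
t=9: [C=((λy. (3 * y)) (-3 * -3)) | E=∅ | S={0↦3, 1↦3} | K=[subL(2)]]
t=10: [C=(λy. (3 * y)) | E=∅ | S={0↦3, 1↦3} | K=[arg :: subL(2)]]
t=11: [C=(-3 * -3) | E=∅ | S={0↦3, 1↦3} | K=[fun :: subL(2)]]
t=12: [C=-3 | E=∅ | S={0↦3, 1↦3} | K=[mulR :: fun :: subL(2)]]
t=13: [C=-3 | E=∅ | S={0↦3, 1↦3} | K=[mulL(-3) :: fun :: subL(2)]]
t=14: [C=(3 * y) | E={y↦2} | S={0↦3, 1↦3, 2↦9} | K=[subL(2)]]
t=15: [C=3 | E={y↦2} | S={0↦3, 1↦3, 2↦9} | K=[mulR :: subL(2)]]
t=16: [C=y | E={y↦2} | S={0↦3, 1↦3, 2↦9} | K=[mulL(3) :: subL(2)]]
→ final value -25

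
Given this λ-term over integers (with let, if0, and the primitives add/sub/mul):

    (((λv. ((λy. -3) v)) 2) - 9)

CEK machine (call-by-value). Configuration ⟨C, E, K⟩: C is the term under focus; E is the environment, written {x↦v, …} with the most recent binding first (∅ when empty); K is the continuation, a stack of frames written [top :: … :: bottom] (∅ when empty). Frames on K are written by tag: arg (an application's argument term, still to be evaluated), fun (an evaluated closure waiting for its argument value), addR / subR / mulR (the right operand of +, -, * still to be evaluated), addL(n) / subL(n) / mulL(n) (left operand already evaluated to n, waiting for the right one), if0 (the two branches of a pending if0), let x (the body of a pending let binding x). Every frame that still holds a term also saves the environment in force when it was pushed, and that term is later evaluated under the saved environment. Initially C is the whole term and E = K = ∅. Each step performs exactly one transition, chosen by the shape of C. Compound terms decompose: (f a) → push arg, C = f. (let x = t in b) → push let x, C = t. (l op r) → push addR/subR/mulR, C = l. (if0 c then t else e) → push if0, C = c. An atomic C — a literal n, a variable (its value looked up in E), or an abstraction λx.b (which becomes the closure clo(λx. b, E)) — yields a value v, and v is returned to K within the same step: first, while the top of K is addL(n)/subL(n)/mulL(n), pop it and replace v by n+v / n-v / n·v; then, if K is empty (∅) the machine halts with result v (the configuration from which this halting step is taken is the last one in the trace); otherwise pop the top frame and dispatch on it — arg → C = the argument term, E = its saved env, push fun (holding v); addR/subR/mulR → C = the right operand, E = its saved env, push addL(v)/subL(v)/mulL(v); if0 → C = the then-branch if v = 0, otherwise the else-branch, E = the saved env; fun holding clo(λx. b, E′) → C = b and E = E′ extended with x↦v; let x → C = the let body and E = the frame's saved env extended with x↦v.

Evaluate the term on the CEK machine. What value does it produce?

Answer: -12

Machine steps:
t=0: [C=(((λv. ((λy. -3) v)) 2) - 9) | E=∅ | K=∅]
t=1: [C=((λv. ((λy. -3) v)) 2) | E=∅ | K=[subR]]
t=2: [C=(λv. ((λy. -3) v)) | E=∅ | K=[arg :: subR]]
t=3: [C=2 | E=∅ | K=[fun :: subR]]
t=4: [C=((λy. -3) v) | E={v↦2} | K=[subR]]
t=5: [C=(λy. -3) | E={v↦2} | K=[arg :: subR]]
t=6: [C=v | E={v↦2} | K=[fun :: subR]]
t=7: [C=-3 | E={y↦2, v↦2} | K=[subR]]
t=8: [C=9 | E=∅ | K=[subL(-3)]]
→ final value -12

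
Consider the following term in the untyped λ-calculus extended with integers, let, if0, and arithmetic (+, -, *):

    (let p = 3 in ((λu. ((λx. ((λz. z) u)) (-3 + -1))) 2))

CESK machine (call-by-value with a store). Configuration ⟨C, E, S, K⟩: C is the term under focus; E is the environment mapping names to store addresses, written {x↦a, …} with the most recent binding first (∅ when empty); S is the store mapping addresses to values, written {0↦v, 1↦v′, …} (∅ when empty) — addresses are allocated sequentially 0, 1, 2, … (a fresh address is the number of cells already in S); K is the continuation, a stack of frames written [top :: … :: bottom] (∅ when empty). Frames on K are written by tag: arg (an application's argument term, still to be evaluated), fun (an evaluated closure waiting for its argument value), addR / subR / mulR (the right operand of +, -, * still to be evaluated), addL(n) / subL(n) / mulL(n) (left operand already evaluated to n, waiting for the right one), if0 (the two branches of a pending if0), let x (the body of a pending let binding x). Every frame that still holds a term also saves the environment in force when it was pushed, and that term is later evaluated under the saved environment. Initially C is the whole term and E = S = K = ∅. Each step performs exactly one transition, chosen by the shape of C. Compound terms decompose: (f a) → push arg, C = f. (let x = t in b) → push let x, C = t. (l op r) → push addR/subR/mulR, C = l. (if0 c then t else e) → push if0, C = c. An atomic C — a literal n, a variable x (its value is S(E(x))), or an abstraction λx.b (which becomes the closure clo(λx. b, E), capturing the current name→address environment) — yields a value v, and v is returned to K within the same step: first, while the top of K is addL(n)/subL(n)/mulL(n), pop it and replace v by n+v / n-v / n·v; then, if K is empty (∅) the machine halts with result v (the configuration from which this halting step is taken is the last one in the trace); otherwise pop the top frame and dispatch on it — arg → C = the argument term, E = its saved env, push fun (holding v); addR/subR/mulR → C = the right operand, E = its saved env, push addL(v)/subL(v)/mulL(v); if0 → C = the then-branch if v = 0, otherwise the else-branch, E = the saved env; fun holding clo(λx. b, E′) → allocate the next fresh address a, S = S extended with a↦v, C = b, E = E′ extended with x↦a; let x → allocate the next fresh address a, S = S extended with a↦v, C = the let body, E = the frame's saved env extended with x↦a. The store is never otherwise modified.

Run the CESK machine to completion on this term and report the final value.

0. ⟨C=(let p = 3 in ((λu. ((λx. ((λz. z) u)) (-3 + -1))) 2)); E=∅; S=∅; K=∅⟩
1. ⟨C=3; E=∅; S=∅; K=[let p]⟩
2. ⟨C=((λu. ((λx. ((λz. z) u)) (-3 + -1))) 2); E={p↦0}; S={0↦3}; K=∅⟩
3. ⟨C=(λu. ((λx. ((λz. z) u)) (-3 + -1))); E={p↦0}; S={0↦3}; K=[arg]⟩
4. ⟨C=2; E={p↦0}; S={0↦3}; K=[fun]⟩
5. ⟨C=((λx. ((λz. z) u)) (-3 + -1)); E={u↦1, p↦0}; S={0↦3, 1↦2}; K=∅⟩
6. ⟨C=(λx. ((λz. z) u)); E={u↦1, p↦0}; S={0↦3, 1↦2}; K=[arg]⟩
7. ⟨C=(-3 + -1); E={u↦1, p↦0}; S={0↦3, 1↦2}; K=[fun]⟩
8. ⟨C=-3; E={u↦1, p↦0}; S={0↦3, 1↦2}; K=[addR :: fun]⟩
9. ⟨C=-1; E={u↦1, p↦0}; S={0↦3, 1↦2}; K=[addL(-3) :: fun]⟩
10. ⟨C=((λz. z) u); E={x↦2, u↦1, p↦0}; S={0↦3, 1↦2, 2↦-4}; K=∅⟩
11. ⟨C=(λz. z); E={x↦2, u↦1, p↦0}; S={0↦3, 1↦2, 2↦-4}; K=[arg]⟩
12. ⟨C=u; E={x↦2, u↦1, p↦0}; S={0↦3, 1↦2, 2↦-4}; K=[fun]⟩
13. ⟨C=z; E={z↦3, x↦2, u↦1, p↦0}; S={0↦3, 1↦2, 2↦-4, 3↦2}; K=∅⟩
→ final value 2

Answer: 2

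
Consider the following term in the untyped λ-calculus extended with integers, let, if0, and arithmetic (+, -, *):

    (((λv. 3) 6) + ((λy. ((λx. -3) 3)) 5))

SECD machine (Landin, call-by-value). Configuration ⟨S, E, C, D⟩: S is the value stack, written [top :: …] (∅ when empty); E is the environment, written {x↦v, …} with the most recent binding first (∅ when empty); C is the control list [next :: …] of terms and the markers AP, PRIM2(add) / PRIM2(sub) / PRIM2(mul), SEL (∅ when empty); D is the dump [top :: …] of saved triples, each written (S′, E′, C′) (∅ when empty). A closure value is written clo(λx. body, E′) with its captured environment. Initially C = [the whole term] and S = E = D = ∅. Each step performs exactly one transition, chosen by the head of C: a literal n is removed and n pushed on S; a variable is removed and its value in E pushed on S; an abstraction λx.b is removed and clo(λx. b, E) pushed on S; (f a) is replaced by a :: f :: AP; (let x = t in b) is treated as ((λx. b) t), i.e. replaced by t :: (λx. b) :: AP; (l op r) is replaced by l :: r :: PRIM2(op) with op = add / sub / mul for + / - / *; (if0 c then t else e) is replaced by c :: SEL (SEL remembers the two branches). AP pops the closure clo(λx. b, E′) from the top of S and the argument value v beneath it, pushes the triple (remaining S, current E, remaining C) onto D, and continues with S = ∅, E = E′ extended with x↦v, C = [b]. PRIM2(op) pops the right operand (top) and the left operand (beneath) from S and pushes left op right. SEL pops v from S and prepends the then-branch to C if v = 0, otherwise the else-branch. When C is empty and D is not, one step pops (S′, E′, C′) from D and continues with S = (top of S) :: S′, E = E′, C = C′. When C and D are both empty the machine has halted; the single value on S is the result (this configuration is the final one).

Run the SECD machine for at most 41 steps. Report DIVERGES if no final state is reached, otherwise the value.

Answer: 0

Machine steps:
t=0: ⟨S=∅; E=∅; C=[(((λv. 3) 6) + ((λy. ((λx. -3) 3)) 5))]; D=∅⟩
t=1: ⟨S=∅; E=∅; C=[((λv. 3) 6) :: ((λy. ((λx. -3) 3)) 5) :: PRIM2(add)]; D=∅⟩
t=2: ⟨S=∅; E=∅; C=[6 :: (λv. 3) :: AP :: ((λy. ((λx. -3) 3)) 5) :: PRIM2(add)]; D=∅⟩
t=3: ⟨S=[6]; E=∅; C=[(λv. 3) :: AP :: ((λy. ((λx. -3) 3)) 5) :: PRIM2(add)]; D=∅⟩
t=4: ⟨S=[clo(λv. 3, ∅) :: 6]; E=∅; C=[AP :: ((λy. ((λx. -3) 3)) 5) :: PRIM2(add)]; D=∅⟩
t=5: ⟨S=∅; E={v↦6}; C=[3]; D=[(∅, ∅, [((λy. ((λx. -3) 3)) 5) :: PRIM2(add)])]⟩
t=6: ⟨S=[3]; E={v↦6}; C=∅; D=[(∅, ∅, [((λy. ((λx. -3) 3)) 5) :: PRIM2(add)])]⟩
t=7: ⟨S=[3]; E=∅; C=[((λy. ((λx. -3) 3)) 5) :: PRIM2(add)]; D=∅⟩
t=8: ⟨S=[3]; E=∅; C=[5 :: (λy. ((λx. -3) 3)) :: AP :: PRIM2(add)]; D=∅⟩
t=9: ⟨S=[5 :: 3]; E=∅; C=[(λy. ((λx. -3) 3)) :: AP :: PRIM2(add)]; D=∅⟩
t=10: ⟨S=[clo(λy. ((λx. -3) 3), ∅) :: 5 :: 3]; E=∅; C=[AP :: PRIM2(add)]; D=∅⟩
t=11: ⟨S=∅; E={y↦5}; C=[((λx. -3) 3)]; D=[([3], ∅, [PRIM2(add)])]⟩
t=12: ⟨S=∅; E={y↦5}; C=[3 :: (λx. -3) :: AP]; D=[([3], ∅, [PRIM2(add)])]⟩
t=13: ⟨S=[3]; E={y↦5}; C=[(λx. -3) :: AP]; D=[([3], ∅, [PRIM2(add)])]⟩
t=14: ⟨S=[clo(λx. -3, {y↦5}) :: 3]; E={y↦5}; C=[AP]; D=[([3], ∅, [PRIM2(add)])]⟩
t=15: ⟨S=∅; E={x↦3, y↦5}; C=[-3]; D=[(∅, {y↦5}, ∅) :: ([3], ∅, [PRIM2(add)])]⟩
t=16: ⟨S=[-3]; E={x↦3, y↦5}; C=∅; D=[(∅, {y↦5}, ∅) :: ([3], ∅, [PRIM2(add)])]⟩
t=17: ⟨S=[-3]; E={y↦5}; C=∅; D=[([3], ∅, [PRIM2(add)])]⟩
t=18: ⟨S=[-3 :: 3]; E=∅; C=[PRIM2(add)]; D=∅⟩
t=19: ⟨S=[0]; E=∅; C=∅; D=∅⟩
→ final value 0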